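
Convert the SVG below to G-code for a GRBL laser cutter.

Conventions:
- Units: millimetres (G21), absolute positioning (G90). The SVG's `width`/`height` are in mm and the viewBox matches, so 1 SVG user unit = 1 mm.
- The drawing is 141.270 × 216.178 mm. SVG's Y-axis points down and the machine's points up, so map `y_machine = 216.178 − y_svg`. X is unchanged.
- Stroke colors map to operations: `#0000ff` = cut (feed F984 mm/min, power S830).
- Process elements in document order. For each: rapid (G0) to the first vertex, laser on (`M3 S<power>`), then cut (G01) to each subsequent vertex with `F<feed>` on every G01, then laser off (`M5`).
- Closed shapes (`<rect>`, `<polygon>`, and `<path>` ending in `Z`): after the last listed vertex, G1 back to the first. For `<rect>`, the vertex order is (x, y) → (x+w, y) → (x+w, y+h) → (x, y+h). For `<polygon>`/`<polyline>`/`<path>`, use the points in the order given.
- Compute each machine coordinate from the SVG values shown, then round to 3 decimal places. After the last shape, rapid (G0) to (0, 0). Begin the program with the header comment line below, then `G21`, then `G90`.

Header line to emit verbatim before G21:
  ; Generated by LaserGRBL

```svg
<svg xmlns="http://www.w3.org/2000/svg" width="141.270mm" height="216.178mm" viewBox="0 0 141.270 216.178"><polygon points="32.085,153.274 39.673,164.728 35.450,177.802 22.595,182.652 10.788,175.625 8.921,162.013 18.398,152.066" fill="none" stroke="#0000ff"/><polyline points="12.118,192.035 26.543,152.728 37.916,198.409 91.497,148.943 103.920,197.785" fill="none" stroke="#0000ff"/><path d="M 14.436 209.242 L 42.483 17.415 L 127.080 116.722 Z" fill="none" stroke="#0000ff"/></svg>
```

; Generated by LaserGRBL
G21
G90
G0 X32.085 Y62.904
M3 S830
G01 X39.673 Y51.450 F984
G01 X35.450 Y38.376 F984
G01 X22.595 Y33.526 F984
G01 X10.788 Y40.553 F984
G01 X8.921 Y54.165 F984
G01 X18.398 Y64.112 F984
G01 X32.085 Y62.904 F984
M5
G0 X12.118 Y24.143
M3 S830
G01 X26.543 Y63.450 F984
G01 X37.916 Y17.769 F984
G01 X91.497 Y67.235 F984
G01 X103.920 Y18.393 F984
M5
G0 X14.436 Y6.936
M3 S830
G01 X42.483 Y198.763 F984
G01 X127.080 Y99.456 F984
G01 X14.436 Y6.936 F984
M5
G0 X0.000 Y0.000

viewBox `0 0 141.270 216.178` with mm width/height → 1 unit = 1 mm. Flip: y_m = 216.178 − y_svg.

**Shape 1** — `<polygon>` regular polygon, stroke `#0000ff` → cut (S830, F984). Machine vertices: (32.085,62.904) → (39.673,51.450) → (35.450,38.376) → (22.595,33.526) → (10.788,40.553) → (8.921,54.165) → (18.398,64.112) → (32.085,62.904). Closed: final G1 returns to the first vertex.

**Shape 2** — `<polyline>` open polyline, stroke `#0000ff` → cut (S830, F984). Machine vertices: (12.118,24.143) → (26.543,63.450) → (37.916,17.769) → (91.497,67.235) → (103.920,18.393). Open path.

**Shape 3** — `<path>` closed polygon, stroke `#0000ff` → cut (S830, F984). Machine vertices: (14.436,6.936) → (42.483,198.763) → (127.080,99.456) → (14.436,6.936). Closed: final G1 returns to the first vertex.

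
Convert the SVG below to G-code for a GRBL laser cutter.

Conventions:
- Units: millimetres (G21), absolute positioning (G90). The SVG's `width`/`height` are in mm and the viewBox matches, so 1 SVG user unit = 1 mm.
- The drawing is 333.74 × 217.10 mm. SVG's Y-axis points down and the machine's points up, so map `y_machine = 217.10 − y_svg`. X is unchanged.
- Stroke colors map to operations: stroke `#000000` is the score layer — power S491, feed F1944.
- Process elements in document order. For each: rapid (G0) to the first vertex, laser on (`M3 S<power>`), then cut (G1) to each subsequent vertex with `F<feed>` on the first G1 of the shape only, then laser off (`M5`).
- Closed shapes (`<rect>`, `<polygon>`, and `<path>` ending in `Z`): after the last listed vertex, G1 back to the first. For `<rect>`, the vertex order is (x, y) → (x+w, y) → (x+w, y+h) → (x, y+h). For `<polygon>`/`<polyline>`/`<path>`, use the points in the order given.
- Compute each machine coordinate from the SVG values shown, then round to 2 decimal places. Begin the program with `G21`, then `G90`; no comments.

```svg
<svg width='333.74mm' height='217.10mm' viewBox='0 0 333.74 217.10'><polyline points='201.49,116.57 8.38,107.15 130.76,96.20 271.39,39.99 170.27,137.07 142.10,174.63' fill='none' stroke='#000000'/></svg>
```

Since the viewBox matches the mm dimensions, user units are millimetres directly. The only transform is the Y-flip y_m = 217.10 − y_svg.

Shape 1 is a open polyline drawn with `<polyline>`. Its stroke #000000 means score at S491, F1944. After flipping Y the toolpath is (201.49,100.53) → (8.38,109.95) → (130.76,120.90) → (271.39,177.11) → (170.27,80.03) → (142.10,42.47).

G21
G90
G0 X201.49 Y100.53
M3 S491
G1 X8.38 Y109.95 F1944
G1 X130.76 Y120.90
G1 X271.39 Y177.11
G1 X170.27 Y80.03
G1 X142.10 Y42.47
M5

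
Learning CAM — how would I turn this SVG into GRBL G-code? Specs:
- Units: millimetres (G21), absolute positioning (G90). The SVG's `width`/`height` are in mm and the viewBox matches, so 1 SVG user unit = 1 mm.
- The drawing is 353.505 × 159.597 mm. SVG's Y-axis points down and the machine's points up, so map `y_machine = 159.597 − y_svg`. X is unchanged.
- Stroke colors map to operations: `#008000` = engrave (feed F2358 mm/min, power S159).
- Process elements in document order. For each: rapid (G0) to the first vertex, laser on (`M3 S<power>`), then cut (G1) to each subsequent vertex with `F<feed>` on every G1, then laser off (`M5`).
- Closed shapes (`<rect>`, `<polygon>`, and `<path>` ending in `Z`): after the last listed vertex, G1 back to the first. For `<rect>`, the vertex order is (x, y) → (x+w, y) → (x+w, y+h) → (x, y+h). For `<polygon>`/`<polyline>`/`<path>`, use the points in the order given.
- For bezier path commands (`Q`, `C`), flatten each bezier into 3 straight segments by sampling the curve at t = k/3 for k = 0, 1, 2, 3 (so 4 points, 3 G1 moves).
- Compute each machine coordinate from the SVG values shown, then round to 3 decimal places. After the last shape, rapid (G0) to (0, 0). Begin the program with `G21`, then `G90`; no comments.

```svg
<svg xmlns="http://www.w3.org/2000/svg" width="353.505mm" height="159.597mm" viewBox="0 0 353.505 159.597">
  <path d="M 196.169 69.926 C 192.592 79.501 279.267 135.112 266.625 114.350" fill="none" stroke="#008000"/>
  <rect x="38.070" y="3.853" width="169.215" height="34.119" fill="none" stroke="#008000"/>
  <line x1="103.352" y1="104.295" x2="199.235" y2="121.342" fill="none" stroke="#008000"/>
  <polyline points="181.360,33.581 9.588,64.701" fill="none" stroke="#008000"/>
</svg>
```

Since the viewBox matches the mm dimensions, user units are millimetres directly. The only transform is the Y-flip y_m = 159.597 − y_svg.

Shape 1 is a cubic bezier drawn with `<path>`. Its stroke #008000 means engrave at S159, F2358. After flipping Y the toolpath is (196.169,89.671) → (215.655,69.284) → (253.182,45.409) → (266.625,45.247).

Shape 2 is a rectangle drawn with `<rect>`. Its stroke #008000 means engrave at S159, F2358. After flipping Y the toolpath is (38.070,155.744) → (207.285,155.744) → (207.285,121.625) → (38.070,121.625) → (38.070,155.744), returning to the start.

Shape 3 is a line segment drawn with `<line>`. Its stroke #008000 means engrave at S159, F2358. After flipping Y the toolpath is (103.352,55.302) → (199.235,38.255).

Shape 4 is a line segment drawn with `<polyline>`. Its stroke #008000 means engrave at S159, F2358. After flipping Y the toolpath is (181.360,126.016) → (9.588,94.896).

G21
G90
G0 X196.169 Y89.671
M3 S159
G1 X215.655 Y69.284 F2358
G1 X253.182 Y45.409 F2358
G1 X266.625 Y45.247 F2358
M5
G0 X38.070 Y155.744
M3 S159
G1 X207.285 Y155.744 F2358
G1 X207.285 Y121.625 F2358
G1 X38.070 Y121.625 F2358
G1 X38.070 Y155.744 F2358
M5
G0 X103.352 Y55.302
M3 S159
G1 X199.235 Y38.255 F2358
M5
G0 X181.360 Y126.016
M3 S159
G1 X9.588 Y94.896 F2358
M5
G0 X0.000 Y0.000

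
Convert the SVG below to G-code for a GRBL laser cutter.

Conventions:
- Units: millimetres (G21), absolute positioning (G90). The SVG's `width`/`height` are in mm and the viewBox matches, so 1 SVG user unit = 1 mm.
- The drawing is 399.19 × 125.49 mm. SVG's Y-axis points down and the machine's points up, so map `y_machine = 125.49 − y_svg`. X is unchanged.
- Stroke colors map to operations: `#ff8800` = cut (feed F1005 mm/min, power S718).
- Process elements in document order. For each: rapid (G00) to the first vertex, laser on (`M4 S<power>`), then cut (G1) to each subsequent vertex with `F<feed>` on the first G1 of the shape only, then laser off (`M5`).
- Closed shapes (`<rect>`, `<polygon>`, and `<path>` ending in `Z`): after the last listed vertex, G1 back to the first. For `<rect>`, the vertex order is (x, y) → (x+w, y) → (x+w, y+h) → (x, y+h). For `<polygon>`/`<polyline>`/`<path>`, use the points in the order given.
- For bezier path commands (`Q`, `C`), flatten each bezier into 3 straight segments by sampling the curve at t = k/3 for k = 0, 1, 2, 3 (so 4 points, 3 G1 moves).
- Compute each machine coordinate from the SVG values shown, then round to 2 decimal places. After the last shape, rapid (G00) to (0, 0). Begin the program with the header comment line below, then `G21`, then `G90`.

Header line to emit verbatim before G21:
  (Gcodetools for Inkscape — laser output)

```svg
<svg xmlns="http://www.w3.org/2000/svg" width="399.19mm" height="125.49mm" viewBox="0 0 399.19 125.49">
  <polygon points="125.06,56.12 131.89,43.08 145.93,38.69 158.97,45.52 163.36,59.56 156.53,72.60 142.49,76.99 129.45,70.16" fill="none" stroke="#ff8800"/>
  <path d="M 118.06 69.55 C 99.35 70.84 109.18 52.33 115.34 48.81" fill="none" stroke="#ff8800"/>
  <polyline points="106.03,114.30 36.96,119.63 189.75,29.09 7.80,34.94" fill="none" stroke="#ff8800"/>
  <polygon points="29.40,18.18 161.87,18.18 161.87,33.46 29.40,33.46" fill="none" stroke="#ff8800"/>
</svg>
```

1 u = 1 mm; y_m = 125.49 − y.

[1] `<polygon>` regular polygon, #ff8800→cut S718 F1005: (125.06,69.37) → (131.89,82.41) → (145.93,86.80) → (158.97,79.97) → (163.36,65.93) → (156.53,52.89) → (142.49,48.50) → (129.45,55.33) → (125.06,69.37) (closed)

[2] `<path>` cubic bezier, #ff8800→cut S718 F1005: (118.06,55.94) → (107.67,59.96) → (109.15,69.45) → (115.34,76.68)

[3] `<polyline>` open polyline, #ff8800→cut S718 F1005: (106.03,11.19) → (36.96,5.86) → (189.75,96.40) → (7.80,90.55)

[4] `<polygon>` rectangle, #ff8800→cut S718 F1005: (29.40,107.31) → (161.87,107.31) → (161.87,92.03) → (29.40,92.03) → (29.40,107.31) (closed)

(Gcodetools for Inkscape — laser output)
G21
G90
G00 X125.06 Y69.37
M4 S718
G1 X131.89 Y82.41 F1005
G1 X145.93 Y86.80
G1 X158.97 Y79.97
G1 X163.36 Y65.93
G1 X156.53 Y52.89
G1 X142.49 Y48.50
G1 X129.45 Y55.33
G1 X125.06 Y69.37
M5
G00 X118.06 Y55.94
M4 S718
G1 X107.67 Y59.96 F1005
G1 X109.15 Y69.45
G1 X115.34 Y76.68
M5
G00 X106.03 Y11.19
M4 S718
G1 X36.96 Y5.86 F1005
G1 X189.75 Y96.40
G1 X7.80 Y90.55
M5
G00 X29.40 Y107.31
M4 S718
G1 X161.87 Y107.31 F1005
G1 X161.87 Y92.03
G1 X29.40 Y92.03
G1 X29.40 Y107.31
M5
G00 X0.00 Y0.00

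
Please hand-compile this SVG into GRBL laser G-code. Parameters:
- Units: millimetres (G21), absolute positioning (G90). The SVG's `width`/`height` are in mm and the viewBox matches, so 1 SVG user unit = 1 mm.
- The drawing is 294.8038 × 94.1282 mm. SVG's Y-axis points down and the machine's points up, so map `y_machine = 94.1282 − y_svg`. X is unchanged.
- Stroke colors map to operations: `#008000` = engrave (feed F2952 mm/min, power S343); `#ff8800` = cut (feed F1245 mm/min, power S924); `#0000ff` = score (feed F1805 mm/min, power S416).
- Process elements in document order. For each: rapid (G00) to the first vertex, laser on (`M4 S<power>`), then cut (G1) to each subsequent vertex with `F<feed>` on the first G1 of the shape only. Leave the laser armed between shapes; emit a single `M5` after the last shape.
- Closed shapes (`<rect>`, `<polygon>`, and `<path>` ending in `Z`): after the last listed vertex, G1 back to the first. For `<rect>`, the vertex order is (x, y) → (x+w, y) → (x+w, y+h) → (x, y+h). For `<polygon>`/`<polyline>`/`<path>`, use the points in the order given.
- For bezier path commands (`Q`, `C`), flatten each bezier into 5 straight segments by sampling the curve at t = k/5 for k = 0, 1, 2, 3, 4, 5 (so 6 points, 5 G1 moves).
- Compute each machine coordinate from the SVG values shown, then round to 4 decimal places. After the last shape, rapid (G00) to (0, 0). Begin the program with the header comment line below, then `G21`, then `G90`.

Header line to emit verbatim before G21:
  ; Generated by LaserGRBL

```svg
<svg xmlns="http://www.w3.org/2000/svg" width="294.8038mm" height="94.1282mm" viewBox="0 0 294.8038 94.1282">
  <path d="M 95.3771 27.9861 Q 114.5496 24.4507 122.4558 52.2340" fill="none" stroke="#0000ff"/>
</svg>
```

; Generated by LaserGRBL
G21
G90
G00 X95.3771 Y66.1421
M4 S416
G1 X102.5954 Y66.3035 F1805
G1 X108.9125 Y63.9594
G1 X114.3282 Y59.1098
G1 X118.8427 Y51.7548
G1 X122.4558 Y41.8942
M5
G00 X0.0000 Y0.0000

1 u = 1 mm; y_m = 94.1282 − y.

[1] `<path>` quadratic bezier, #0000ff→score S416 F1805: (95.3771,66.1421) → (102.5954,66.3035) → (108.9125,63.9594) → (114.3282,59.1098) → (118.8427,51.7548) → (122.4558,41.8942)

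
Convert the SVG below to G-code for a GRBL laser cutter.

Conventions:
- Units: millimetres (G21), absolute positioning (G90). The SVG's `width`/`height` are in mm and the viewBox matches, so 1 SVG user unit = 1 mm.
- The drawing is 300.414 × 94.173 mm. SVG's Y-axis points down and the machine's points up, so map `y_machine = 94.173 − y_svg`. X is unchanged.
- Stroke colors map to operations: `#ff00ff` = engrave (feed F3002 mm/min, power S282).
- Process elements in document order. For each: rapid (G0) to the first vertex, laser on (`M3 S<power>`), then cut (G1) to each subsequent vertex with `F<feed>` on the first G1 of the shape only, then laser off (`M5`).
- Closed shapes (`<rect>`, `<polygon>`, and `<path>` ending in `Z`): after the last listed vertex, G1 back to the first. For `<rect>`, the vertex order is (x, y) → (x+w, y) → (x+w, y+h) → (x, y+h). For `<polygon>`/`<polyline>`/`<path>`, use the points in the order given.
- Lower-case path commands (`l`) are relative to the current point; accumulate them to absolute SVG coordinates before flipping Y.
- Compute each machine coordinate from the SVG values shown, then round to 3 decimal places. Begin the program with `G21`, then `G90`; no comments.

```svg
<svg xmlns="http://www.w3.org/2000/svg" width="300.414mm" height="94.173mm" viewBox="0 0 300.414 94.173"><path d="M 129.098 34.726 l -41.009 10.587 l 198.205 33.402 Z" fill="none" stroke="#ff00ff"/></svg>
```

1 u = 1 mm; y_m = 94.173 − y.

[1] `<path>` closed polygon, #ff00ff→engrave S282 F3002: (129.098,59.447) → (88.089,48.860) → (286.294,15.458) → (129.098,59.447) (closed)

G21
G90
G0 X129.098 Y59.447
M3 S282
G1 X88.089 Y48.860 F3002
G1 X286.294 Y15.458
G1 X129.098 Y59.447
M5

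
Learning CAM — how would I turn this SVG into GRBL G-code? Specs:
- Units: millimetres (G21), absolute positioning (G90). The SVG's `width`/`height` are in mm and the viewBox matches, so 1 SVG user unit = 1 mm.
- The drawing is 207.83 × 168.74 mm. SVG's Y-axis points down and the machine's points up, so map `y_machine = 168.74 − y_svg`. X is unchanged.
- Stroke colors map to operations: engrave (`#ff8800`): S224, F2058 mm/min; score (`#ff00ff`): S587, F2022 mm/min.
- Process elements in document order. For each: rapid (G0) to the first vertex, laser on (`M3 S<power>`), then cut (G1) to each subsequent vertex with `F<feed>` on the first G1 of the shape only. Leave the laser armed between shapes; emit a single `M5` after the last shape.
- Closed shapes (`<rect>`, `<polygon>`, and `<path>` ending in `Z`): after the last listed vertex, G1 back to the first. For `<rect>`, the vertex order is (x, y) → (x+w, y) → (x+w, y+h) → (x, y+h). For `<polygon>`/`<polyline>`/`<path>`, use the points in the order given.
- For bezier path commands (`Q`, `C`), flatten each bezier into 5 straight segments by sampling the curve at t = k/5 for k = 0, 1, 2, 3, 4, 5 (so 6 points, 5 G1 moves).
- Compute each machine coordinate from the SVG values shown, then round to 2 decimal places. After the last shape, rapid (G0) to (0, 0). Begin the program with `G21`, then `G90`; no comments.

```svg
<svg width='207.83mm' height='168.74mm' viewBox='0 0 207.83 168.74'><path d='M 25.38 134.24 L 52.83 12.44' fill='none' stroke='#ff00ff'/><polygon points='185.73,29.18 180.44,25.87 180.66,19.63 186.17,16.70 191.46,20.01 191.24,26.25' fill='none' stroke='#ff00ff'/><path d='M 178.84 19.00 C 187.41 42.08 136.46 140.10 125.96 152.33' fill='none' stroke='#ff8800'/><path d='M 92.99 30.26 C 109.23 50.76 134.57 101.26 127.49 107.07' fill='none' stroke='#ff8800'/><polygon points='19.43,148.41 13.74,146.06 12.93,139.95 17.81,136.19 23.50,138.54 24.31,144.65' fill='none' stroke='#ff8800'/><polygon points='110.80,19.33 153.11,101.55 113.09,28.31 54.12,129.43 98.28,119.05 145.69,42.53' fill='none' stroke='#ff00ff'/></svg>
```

G21
G90
G0 X25.38 Y34.50
M3 S587
G1 X52.83 Y156.30 F2022
G0 X185.73 Y139.56
M3 S587
G1 X180.44 Y142.87 F2022
G1 X180.66 Y149.11
G1 X186.17 Y152.04
G1 X191.46 Y148.73
G1 X191.24 Y142.49
G1 X185.73 Y139.56
G0 X178.84 Y149.74
M3 S224
G1 X177.64 Y128.19 F2058
G1 X166.95 Y96.36
G1 X151.58 Y61.98
G1 X136.31 Y32.76
G1 X125.96 Y16.41
G0 X92.99 Y138.48
M3 S224
G1 X103.49 Y123.18 F2058
G1 X114.19 Y104.26
G1 X123.08 Y85.31
G1 X128.18 Y69.92
G1 X127.49 Y61.67
G0 X19.43 Y20.33
M3 S224
G1 X13.74 Y22.68 F2058
G1 X12.93 Y28.79
G1 X17.81 Y32.55
G1 X23.50 Y30.20
G1 X24.31 Y24.09
G1 X19.43 Y20.33
G0 X110.80 Y149.41
M3 S587
G1 X153.11 Y67.19 F2022
G1 X113.09 Y140.43
G1 X54.12 Y39.31
G1 X98.28 Y49.69
G1 X145.69 Y126.21
G1 X110.80 Y149.41
M5
G0 X0.00 Y0.00

Since the viewBox matches the mm dimensions, user units are millimetres directly. The only transform is the Y-flip y_m = 168.74 − y_svg.

Shape 1 is a line segment drawn with `<path>`. Its stroke #ff00ff means score at S587, F2022. After flipping Y the toolpath is (25.38,34.50) → (52.83,156.30).

Shape 2 is a regular polygon drawn with `<polygon>`. Its stroke #ff00ff means score at S587, F2022. After flipping Y the toolpath is (185.73,139.56) → (180.44,142.87) → (180.66,149.11) → (186.17,152.04) → (191.46,148.73) → (191.24,142.49) → (185.73,139.56), returning to the start.

Shape 3 is a cubic bezier drawn with `<path>`. Its stroke #ff8800 means engrave at S224, F2058. After flipping Y the toolpath is (178.84,149.74) → (177.64,128.19) → (166.95,96.36) → (151.58,61.98) → (136.31,32.76) → (125.96,16.41).

Shape 4 is a cubic bezier drawn with `<path>`. Its stroke #ff8800 means engrave at S224, F2058. After flipping Y the toolpath is (92.99,138.48) → (103.49,123.18) → (114.19,104.26) → (123.08,85.31) → (128.18,69.92) → (127.49,61.67).

Shape 5 is a regular polygon drawn with `<polygon>`. Its stroke #ff8800 means engrave at S224, F2058. After flipping Y the toolpath is (19.43,20.33) → (13.74,22.68) → (12.93,28.79) → (17.81,32.55) → (23.50,30.20) → (24.31,24.09) → (19.43,20.33), returning to the start.

Shape 6 is a closed polygon drawn with `<polygon>`. Its stroke #ff00ff means score at S587, F2022. After flipping Y the toolpath is (110.80,149.41) → (153.11,67.19) → (113.09,140.43) → (54.12,39.31) → (98.28,49.69) → (145.69,126.21) → (110.80,149.41), returning to the start.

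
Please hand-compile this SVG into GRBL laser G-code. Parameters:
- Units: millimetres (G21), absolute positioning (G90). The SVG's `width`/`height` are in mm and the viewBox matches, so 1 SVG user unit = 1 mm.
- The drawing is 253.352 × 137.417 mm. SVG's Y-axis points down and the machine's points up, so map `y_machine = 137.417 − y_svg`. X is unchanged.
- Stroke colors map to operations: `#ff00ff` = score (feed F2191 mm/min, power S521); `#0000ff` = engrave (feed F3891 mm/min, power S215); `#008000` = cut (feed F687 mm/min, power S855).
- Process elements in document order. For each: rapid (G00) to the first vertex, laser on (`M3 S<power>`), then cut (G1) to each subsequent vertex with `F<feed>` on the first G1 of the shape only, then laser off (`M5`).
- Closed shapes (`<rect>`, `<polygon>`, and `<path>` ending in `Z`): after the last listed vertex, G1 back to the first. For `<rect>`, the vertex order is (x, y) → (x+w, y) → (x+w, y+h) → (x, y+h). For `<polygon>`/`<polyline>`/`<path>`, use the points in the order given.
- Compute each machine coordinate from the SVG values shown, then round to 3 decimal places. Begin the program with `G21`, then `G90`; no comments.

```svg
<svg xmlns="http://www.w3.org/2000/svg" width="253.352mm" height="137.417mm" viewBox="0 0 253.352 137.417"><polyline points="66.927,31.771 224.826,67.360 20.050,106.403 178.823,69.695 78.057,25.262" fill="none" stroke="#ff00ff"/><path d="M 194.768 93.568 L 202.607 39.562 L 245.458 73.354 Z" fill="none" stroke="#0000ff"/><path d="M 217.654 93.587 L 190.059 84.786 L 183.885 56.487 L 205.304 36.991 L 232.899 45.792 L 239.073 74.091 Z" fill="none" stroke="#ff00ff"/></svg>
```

G21
G90
G00 X66.927 Y105.646
M3 S521
G1 X224.826 Y70.057 F2191
G1 X20.050 Y31.014
G1 X178.823 Y67.722
G1 X78.057 Y112.155
M5
G00 X194.768 Y43.849
M3 S215
G1 X202.607 Y97.855 F3891
G1 X245.458 Y64.063
G1 X194.768 Y43.849
M5
G00 X217.654 Y43.830
M3 S521
G1 X190.059 Y52.631 F2191
G1 X183.885 Y80.930
G1 X205.304 Y100.426
G1 X232.899 Y91.625
G1 X239.073 Y63.326
G1 X217.654 Y43.830
M5

viewBox `0 0 253.352 137.417` with mm width/height → 1 unit = 1 mm. Flip: y_m = 137.417 − y_svg.

**Shape 1** — `<polyline>` open polyline, stroke `#ff00ff` → score (S521, F2191). Machine vertices: (66.927,105.646) → (224.826,70.057) → (20.050,31.014) → (178.823,67.722) → (78.057,112.155). Open path.

**Shape 2** — `<path>` regular polygon, stroke `#0000ff` → engrave (S215, F3891). Machine vertices: (194.768,43.849) → (202.607,97.855) → (245.458,64.063) → (194.768,43.849). Closed: final G1 returns to the first vertex.

**Shape 3** — `<path>` regular polygon, stroke `#ff00ff` → score (S521, F2191). Machine vertices: (217.654,43.830) → (190.059,52.631) → (183.885,80.930) → (205.304,100.426) → (232.899,91.625) → (239.073,63.326) → (217.654,43.830). Closed: final G1 returns to the first vertex.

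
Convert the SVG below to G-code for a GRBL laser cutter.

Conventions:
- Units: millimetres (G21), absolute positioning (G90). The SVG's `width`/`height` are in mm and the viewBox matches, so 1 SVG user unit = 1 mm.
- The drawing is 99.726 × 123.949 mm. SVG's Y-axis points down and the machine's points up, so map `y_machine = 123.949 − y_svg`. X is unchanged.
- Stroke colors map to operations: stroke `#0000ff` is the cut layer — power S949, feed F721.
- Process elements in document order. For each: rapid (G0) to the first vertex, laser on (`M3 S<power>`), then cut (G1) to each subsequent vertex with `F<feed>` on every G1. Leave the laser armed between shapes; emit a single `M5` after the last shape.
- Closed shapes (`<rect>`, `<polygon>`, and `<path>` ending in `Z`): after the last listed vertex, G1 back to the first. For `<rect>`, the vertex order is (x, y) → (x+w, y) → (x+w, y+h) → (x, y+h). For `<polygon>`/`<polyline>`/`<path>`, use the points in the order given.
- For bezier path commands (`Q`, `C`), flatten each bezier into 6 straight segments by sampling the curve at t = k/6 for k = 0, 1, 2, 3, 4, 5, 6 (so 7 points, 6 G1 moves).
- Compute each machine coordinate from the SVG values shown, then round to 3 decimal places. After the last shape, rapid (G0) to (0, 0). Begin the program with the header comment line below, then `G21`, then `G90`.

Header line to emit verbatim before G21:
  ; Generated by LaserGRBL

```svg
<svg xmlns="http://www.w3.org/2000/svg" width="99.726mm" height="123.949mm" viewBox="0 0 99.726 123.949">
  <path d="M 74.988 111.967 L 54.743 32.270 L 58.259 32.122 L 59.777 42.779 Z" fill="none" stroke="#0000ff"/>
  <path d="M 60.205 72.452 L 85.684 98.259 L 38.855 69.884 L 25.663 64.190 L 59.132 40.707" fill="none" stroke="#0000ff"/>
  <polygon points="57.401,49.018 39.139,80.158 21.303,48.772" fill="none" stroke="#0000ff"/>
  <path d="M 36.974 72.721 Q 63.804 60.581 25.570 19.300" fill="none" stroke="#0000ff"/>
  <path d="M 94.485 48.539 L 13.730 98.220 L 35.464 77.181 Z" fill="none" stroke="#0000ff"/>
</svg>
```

Since the viewBox matches the mm dimensions, user units are millimetres directly. The only transform is the Y-flip y_m = 123.949 − y_svg.

Shape 1 is a closed polygon drawn with `<path>`. Its stroke #0000ff means cut at S949, F721. After flipping Y the toolpath is (74.988,11.982) → (54.743,91.679) → (58.259,91.827) → (59.777,81.170) → (74.988,11.982), returning to the start.

Shape 2 is a open polyline drawn with `<path>`. Its stroke #0000ff means cut at S949, F721. After flipping Y the toolpath is (60.205,51.497) → (85.684,25.690) → (38.855,54.065) → (25.663,59.759) → (59.132,83.242).

Shape 3 is a regular polygon drawn with `<polygon>`. Its stroke #0000ff means cut at S949, F721. After flipping Y the toolpath is (57.401,74.931) → (39.139,43.791) → (21.303,75.177) → (57.401,74.931), returning to the start.

Shape 4 is a quadratic bezier drawn with `<path>`. Its stroke #0000ff means cut at S949, F721. After flipping Y the toolpath is (36.974,51.228) → (44.110,56.084) → (47.631,62.559) → (47.538,70.653) → (43.830,80.366) → (36.507,91.698) → (25.570,104.649).

Shape 5 is a closed polygon drawn with `<path>`. Its stroke #0000ff means cut at S949, F721. After flipping Y the toolpath is (94.485,75.410) → (13.730,25.729) → (35.464,46.768) → (94.485,75.410), returning to the start.

; Generated by LaserGRBL
G21
G90
G0 X74.988 Y11.982
M3 S949
G1 X54.743 Y91.679 F721
G1 X58.259 Y91.827 F721
G1 X59.777 Y81.170 F721
G1 X74.988 Y11.982 F721
G0 X60.205 Y51.497
M3 S949
G1 X85.684 Y25.690 F721
G1 X38.855 Y54.065 F721
G1 X25.663 Y59.759 F721
G1 X59.132 Y83.242 F721
G0 X57.401 Y74.931
M3 S949
G1 X39.139 Y43.791 F721
G1 X21.303 Y75.177 F721
G1 X57.401 Y74.931 F721
G0 X36.974 Y51.228
M3 S949
G1 X44.110 Y56.084 F721
G1 X47.631 Y62.559 F721
G1 X47.538 Y70.653 F721
G1 X43.830 Y80.366 F721
G1 X36.507 Y91.698 F721
G1 X25.570 Y104.649 F721
G0 X94.485 Y75.410
M3 S949
G1 X13.730 Y25.729 F721
G1 X35.464 Y46.768 F721
G1 X94.485 Y75.410 F721
M5
G0 X0.000 Y0.000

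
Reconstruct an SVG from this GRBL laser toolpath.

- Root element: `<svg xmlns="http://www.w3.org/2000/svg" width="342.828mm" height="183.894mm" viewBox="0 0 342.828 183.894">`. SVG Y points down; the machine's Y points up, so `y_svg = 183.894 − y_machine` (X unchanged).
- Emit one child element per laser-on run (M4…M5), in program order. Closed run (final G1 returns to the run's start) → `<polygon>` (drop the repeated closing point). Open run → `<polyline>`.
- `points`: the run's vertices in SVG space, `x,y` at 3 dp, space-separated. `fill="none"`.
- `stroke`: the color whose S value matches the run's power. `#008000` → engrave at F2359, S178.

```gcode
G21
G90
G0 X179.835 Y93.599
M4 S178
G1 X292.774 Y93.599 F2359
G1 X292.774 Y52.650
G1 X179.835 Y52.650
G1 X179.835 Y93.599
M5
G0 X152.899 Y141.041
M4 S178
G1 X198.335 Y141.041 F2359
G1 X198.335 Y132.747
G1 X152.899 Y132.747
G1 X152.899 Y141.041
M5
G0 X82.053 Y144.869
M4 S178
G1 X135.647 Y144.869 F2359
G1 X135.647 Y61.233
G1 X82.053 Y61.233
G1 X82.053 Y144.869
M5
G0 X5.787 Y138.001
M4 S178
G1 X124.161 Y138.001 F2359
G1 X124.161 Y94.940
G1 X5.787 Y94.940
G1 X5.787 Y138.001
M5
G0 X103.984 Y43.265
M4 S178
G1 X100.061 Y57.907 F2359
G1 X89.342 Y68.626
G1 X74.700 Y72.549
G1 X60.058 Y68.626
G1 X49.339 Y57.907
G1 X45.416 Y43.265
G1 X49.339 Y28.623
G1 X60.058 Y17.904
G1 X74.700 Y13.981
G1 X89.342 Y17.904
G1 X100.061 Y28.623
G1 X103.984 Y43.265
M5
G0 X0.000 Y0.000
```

<svg xmlns="http://www.w3.org/2000/svg" width="342.828mm" height="183.894mm" viewBox="0 0 342.828 183.894">
  <polygon points="179.835,90.295 292.774,90.295 292.774,131.244 179.835,131.244" fill="none" stroke="#008000"/>
  <polygon points="152.899,42.853 198.335,42.853 198.335,51.147 152.899,51.147" fill="none" stroke="#008000"/>
  <polygon points="82.053,39.025 135.647,39.025 135.647,122.661 82.053,122.661" fill="none" stroke="#008000"/>
  <polygon points="5.787,45.893 124.161,45.893 124.161,88.954 5.787,88.954" fill="none" stroke="#008000"/>
  <polygon points="103.984,140.629 100.061,125.987 89.342,115.268 74.700,111.345 60.058,115.268 49.339,125.987 45.416,140.629 49.339,155.271 60.058,165.990 74.700,169.913 89.342,165.990 100.061,155.271" fill="none" stroke="#008000"/>
</svg>

Machine Y-up, SVG Y-down with viewBox height 183.894, so y_svg = 183.894 − y_machine; X carries over. Every run uses S178, so all elements get stroke `#008000` (engrave).

Run 1: The run returns to its start, so emit a `<polygon>` with points (Y-flipped): 179.835,90.295 292.774,90.295 292.774,131.244 179.835,131.244.

Run 2: The run returns to its start, so emit a `<polygon>` with points (Y-flipped): 152.899,42.853 198.335,42.853 198.335,51.147 152.899,51.147.

Run 3: The run returns to its start, so emit a `<polygon>` with points (Y-flipped): 82.053,39.025 135.647,39.025 135.647,122.661 82.053,122.661.

Run 4: The run returns to its start, so emit a `<polygon>` with points (Y-flipped): 5.787,45.893 124.161,45.893 124.161,88.954 5.787,88.954.

Run 5: The run returns to its start, so emit a `<polygon>` with points (Y-flipped): 103.984,140.629 100.061,125.987 89.342,115.268 74.700,111.345 60.058,115.268 49.339,125.987 45.416,140.629 49.339,155.271 60.058,165.990 74.700,169.913 89.342,165.990 100.061,155.271.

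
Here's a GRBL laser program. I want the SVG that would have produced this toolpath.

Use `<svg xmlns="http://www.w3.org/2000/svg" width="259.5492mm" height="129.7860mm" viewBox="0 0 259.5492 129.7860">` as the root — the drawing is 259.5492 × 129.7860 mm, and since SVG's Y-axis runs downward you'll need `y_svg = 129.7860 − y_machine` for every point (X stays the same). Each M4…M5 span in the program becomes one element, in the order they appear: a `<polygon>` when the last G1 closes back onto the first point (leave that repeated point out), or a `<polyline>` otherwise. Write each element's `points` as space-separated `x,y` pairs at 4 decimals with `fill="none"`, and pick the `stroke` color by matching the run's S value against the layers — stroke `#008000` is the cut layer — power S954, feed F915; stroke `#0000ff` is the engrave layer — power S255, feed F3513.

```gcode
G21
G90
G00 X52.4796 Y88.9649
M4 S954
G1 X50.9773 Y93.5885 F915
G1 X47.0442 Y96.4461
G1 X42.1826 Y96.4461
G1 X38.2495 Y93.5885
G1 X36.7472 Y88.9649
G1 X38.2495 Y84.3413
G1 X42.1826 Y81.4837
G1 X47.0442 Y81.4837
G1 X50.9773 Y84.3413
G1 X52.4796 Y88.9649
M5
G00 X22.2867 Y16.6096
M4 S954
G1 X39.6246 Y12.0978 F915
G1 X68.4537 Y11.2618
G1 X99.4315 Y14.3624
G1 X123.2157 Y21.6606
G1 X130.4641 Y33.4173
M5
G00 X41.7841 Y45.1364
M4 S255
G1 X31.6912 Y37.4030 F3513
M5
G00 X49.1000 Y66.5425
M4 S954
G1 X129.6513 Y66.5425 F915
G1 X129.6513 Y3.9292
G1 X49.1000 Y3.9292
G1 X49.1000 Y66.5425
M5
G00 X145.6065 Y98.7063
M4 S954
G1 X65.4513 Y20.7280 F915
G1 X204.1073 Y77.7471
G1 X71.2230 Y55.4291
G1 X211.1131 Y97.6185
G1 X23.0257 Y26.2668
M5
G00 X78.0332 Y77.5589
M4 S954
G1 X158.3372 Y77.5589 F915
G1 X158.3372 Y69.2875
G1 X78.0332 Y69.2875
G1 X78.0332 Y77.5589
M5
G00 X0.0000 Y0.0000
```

<svg xmlns="http://www.w3.org/2000/svg" width="259.5492mm" height="129.7860mm" viewBox="0 0 259.5492 129.7860">
  <polygon points="52.4796,40.8211 50.9773,36.1975 47.0442,33.3399 42.1826,33.3399 38.2495,36.1975 36.7472,40.8211 38.2495,45.4447 42.1826,48.3023 47.0442,48.3023 50.9773,45.4447" fill="none" stroke="#008000"/>
  <polyline points="22.2867,113.1764 39.6246,117.6882 68.4537,118.5242 99.4315,115.4236 123.2157,108.1254 130.4641,96.3687" fill="none" stroke="#008000"/>
  <polyline points="41.7841,84.6496 31.6912,92.3830" fill="none" stroke="#0000ff"/>
  <polygon points="49.1000,63.2435 129.6513,63.2435 129.6513,125.8568 49.1000,125.8568" fill="none" stroke="#008000"/>
  <polyline points="145.6065,31.0797 65.4513,109.0580 204.1073,52.0389 71.2230,74.3569 211.1131,32.1675 23.0257,103.5192" fill="none" stroke="#008000"/>
  <polygon points="78.0332,52.2271 158.3372,52.2271 158.3372,60.4985 78.0332,60.4985" fill="none" stroke="#008000"/>
</svg>

Machine Y-up, SVG Y-down with viewBox height 129.7860, so y_svg = 129.7860 − y_machine; X carries over.

Run 1: S954 ⇒ cut layer `#008000`. The run returns to its start, so emit a `<polygon>` with points (Y-flipped): 52.4796,40.8211 50.9773,36.1975 47.0442,33.3399 42.1826,33.3399 38.2495,36.1975 36.7472,40.8211 38.2495,45.4447 42.1826,48.3023 47.0442,48.3023 50.9773,45.4447.

Run 2: power S954 maps to stroke `#008000` (cut). The run is open, so emit a `<polyline>` with points (Y-flipped): 22.2867,113.1764 39.6246,117.6882 68.4537,118.5242 99.4315,115.4236 123.2157,108.1254 130.4641,96.3687.

Run 3: the run's S255 means `#0000ff` (engrave). The run is open, so emit a `<polyline>` with points (Y-flipped): 41.7841,84.6496 31.6912,92.3830.

Run 4: power S954 maps to stroke `#008000` (cut). The run returns to its start, so emit a `<polygon>` with points (Y-flipped): 49.1000,63.2435 129.6513,63.2435 129.6513,125.8568 49.1000,125.8568.

Run 5: the run's S954 means `#008000` (cut). The run is open, so emit a `<polyline>` with points (Y-flipped): 145.6065,31.0797 65.4513,109.0580 204.1073,52.0389 71.2230,74.3569 211.1131,32.1675 23.0257,103.5192.

Run 6: power S954 maps to stroke `#008000` (cut). The run returns to its start, so emit a `<polygon>` with points (Y-flipped): 78.0332,52.2271 158.3372,52.2271 158.3372,60.4985 78.0332,60.4985.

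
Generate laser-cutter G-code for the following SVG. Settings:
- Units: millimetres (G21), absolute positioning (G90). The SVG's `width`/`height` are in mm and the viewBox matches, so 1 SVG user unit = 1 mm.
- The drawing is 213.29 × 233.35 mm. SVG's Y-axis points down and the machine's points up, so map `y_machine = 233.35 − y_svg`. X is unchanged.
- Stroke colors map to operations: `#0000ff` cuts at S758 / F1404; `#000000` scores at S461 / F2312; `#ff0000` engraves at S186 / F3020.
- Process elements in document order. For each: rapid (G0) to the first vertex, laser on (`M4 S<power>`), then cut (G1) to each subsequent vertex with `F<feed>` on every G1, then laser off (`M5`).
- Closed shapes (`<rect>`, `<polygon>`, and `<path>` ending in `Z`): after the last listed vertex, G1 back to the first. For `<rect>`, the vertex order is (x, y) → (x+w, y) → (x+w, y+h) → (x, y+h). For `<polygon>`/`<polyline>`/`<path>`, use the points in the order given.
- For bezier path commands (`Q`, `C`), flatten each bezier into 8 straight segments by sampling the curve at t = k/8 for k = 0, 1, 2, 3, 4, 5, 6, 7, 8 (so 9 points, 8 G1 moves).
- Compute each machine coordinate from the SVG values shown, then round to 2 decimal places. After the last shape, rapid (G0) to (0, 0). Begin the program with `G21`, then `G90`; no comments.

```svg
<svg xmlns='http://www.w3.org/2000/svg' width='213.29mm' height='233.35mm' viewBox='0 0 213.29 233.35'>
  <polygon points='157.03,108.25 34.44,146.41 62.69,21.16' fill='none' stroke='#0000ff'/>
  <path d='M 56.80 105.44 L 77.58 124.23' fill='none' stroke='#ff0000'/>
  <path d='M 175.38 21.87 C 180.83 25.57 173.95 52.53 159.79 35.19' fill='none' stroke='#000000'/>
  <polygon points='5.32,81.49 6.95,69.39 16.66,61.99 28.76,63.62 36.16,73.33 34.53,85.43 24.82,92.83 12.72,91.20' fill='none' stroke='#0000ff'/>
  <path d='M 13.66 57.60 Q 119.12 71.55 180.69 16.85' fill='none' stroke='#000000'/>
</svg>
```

Since the viewBox matches the mm dimensions, user units are millimetres directly. The only transform is the Y-flip y_m = 233.35 − y_svg.

Shape 1 is a regular polygon drawn with `<polygon>`. Its stroke #0000ff means cut at S758, F1404. After flipping Y the toolpath is (157.03,125.10) → (34.44,86.94) → (62.69,212.19) → (157.03,125.10), returning to the start.

Shape 2 is a line segment drawn with `<path>`. Its stroke #ff0000 means engrave at S186, F3020. After flipping Y the toolpath is (56.80,127.91) → (77.58,109.12).

Shape 3 is a cubic bezier drawn with `<path>`. Its stroke #000000 means score at S461, F2312. After flipping Y the toolpath is (175.38,211.48) → (176.86,209.13) → (177.23,205.40) → (176.58,201.07) → (174.94,196.93) → (172.38,193.78) → (168.97,192.41) → (164.75,193.60) → (159.79,198.16).

Shape 4 is a regular polygon drawn with `<polygon>`. Its stroke #0000ff means cut at S758, F1404. After flipping Y the toolpath is (5.32,151.86) → (6.95,163.96) → (16.66,171.36) → (28.76,169.73) → (36.16,160.02) → (34.53,147.92) → (24.82,140.52) → (12.72,142.15) → (5.32,151.86), returning to the start.

Shape 5 is a quadratic bezier drawn with `<path>`. Its stroke #000000 means score at S461, F2312. After flipping Y the toolpath is (13.66,175.75) → (39.34,173.34) → (63.65,173.07) → (86.58,174.94) → (108.15,178.96) → (128.34,185.13) → (147.16,193.44) → (164.61,203.90) → (180.69,216.50).

G21
G90
G0 X157.03 Y125.10
M4 S758
G1 X34.44 Y86.94 F1404
G1 X62.69 Y212.19 F1404
G1 X157.03 Y125.10 F1404
M5
G0 X56.80 Y127.91
M4 S186
G1 X77.58 Y109.12 F3020
M5
G0 X175.38 Y211.48
M4 S461
G1 X176.86 Y209.13 F2312
G1 X177.23 Y205.40 F2312
G1 X176.58 Y201.07 F2312
G1 X174.94 Y196.93 F2312
G1 X172.38 Y193.78 F2312
G1 X168.97 Y192.41 F2312
G1 X164.75 Y193.60 F2312
G1 X159.79 Y198.16 F2312
M5
G0 X5.32 Y151.86
M4 S758
G1 X6.95 Y163.96 F1404
G1 X16.66 Y171.36 F1404
G1 X28.76 Y169.73 F1404
G1 X36.16 Y160.02 F1404
G1 X34.53 Y147.92 F1404
G1 X24.82 Y140.52 F1404
G1 X12.72 Y142.15 F1404
G1 X5.32 Y151.86 F1404
M5
G0 X13.66 Y175.75
M4 S461
G1 X39.34 Y173.34 F2312
G1 X63.65 Y173.07 F2312
G1 X86.58 Y174.94 F2312
G1 X108.15 Y178.96 F2312
G1 X128.34 Y185.13 F2312
G1 X147.16 Y193.44 F2312
G1 X164.61 Y203.90 F2312
G1 X180.69 Y216.50 F2312
M5
G0 X0.00 Y0.00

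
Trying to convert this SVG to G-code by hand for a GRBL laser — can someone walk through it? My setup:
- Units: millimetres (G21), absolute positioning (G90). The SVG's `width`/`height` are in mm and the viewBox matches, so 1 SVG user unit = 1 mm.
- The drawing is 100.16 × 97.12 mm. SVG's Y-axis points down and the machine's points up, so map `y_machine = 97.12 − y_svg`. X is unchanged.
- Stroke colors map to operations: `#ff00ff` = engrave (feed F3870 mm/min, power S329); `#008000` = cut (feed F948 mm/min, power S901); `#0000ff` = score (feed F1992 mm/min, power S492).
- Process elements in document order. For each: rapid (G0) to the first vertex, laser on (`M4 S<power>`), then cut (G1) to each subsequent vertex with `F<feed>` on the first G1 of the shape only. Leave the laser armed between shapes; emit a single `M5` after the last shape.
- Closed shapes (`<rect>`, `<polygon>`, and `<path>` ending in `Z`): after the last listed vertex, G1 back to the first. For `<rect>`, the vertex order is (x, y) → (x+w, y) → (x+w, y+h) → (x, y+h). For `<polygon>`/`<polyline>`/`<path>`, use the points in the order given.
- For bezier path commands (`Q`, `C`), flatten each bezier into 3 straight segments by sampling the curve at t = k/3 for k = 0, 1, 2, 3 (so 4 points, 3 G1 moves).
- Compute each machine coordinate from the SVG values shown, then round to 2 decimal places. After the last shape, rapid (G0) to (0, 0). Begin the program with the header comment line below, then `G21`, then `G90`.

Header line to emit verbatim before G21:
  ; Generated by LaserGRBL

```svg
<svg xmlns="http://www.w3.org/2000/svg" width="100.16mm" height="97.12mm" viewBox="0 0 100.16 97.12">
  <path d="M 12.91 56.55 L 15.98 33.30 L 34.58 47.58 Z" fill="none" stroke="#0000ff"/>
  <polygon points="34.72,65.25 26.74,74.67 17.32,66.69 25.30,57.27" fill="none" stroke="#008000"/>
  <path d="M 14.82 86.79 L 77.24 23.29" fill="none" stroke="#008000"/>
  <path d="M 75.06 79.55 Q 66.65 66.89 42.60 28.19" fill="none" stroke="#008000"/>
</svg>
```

; Generated by LaserGRBL
G21
G90
G0 X12.91 Y40.57
M4 S492
G1 X15.98 Y63.82 F1992
G1 X34.58 Y49.54
G1 X12.91 Y40.57
G0 X34.72 Y31.87
M4 S901
G1 X26.74 Y22.45 F948
G1 X17.32 Y30.43
G1 X25.30 Y39.85
G1 X34.72 Y31.87
G0 X14.82 Y10.33
M4 S901
G1 X77.24 Y73.83 F948
G0 X75.06 Y17.57
M4 S901
G1 X67.72 Y28.90 F948
G1 X56.90 Y46.02
G1 X42.60 Y68.93
M5
G0 X0.00 Y0.00

1 u = 1 mm; y_m = 97.12 − y.

[1] `<path>` regular polygon, #0000ff→score S492 F1992: (12.91,40.57) → (15.98,63.82) → (34.58,49.54) → (12.91,40.57) (closed)

[2] `<polygon>` regular polygon, #008000→cut S901 F948: (34.72,31.87) → (26.74,22.45) → (17.32,30.43) → (25.30,39.85) → (34.72,31.87) (closed)

[3] `<path>` line segment, #008000→cut S901 F948: (14.82,10.33) → (77.24,73.83)

[4] `<path>` quadratic bezier, #008000→cut S901 F948: (75.06,17.57) → (67.72,28.90) → (56.90,46.02) → (42.60,68.93)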